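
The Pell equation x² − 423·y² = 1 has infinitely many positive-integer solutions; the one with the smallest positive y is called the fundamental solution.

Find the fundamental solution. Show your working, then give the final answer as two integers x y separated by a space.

[20; 1,1,3,4,3,1,1,40] for √423; ℓ=8 ⇒ convergent index 7
k=0  a_k=20  p_k/q_k = 20/1
…
k=4  a_k=4  p_k/q_k = 617/30
…
k=6  a_k=1  p_k/q_k = 2612/127
k=7  a_k=1  p_k/q_k = 4607/224
(x₁, y₁) = (4607, 224);  4607² − 423·224² = 1 ✓

4607 224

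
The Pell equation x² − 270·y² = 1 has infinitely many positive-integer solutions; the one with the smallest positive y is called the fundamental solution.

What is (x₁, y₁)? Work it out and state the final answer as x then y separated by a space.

d=270: √d = [16; 2,3,6,3,2,32] (ℓ=6, even), read p_5/q_5
step 0: (16, 1)  from 16·(1,0) + (0,1)
…
step 2: (115, 7)  from 3·(33,2) + (16,1)
step 3: (723, 44)  from 6·(115,7) + (33,2)
step 4: (2284, 139)  from 3·(723,44) + (115,7)
step 5: (5291, 322)  from 2·(2284,139) + (723,44)
→ (5291, 322).  Check: 5291²=27994681, 270·322²=27994680, difference 1.

5291 322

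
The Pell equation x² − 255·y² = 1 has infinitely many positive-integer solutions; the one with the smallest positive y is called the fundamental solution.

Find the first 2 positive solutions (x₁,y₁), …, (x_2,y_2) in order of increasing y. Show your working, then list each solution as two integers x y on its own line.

√255 = [15; 1,30, …], period ℓ=2 (even) → k=1
i=0: a=15 ⇒ p=15, q=1
i=1: a=1 ⇒ p=16, q=1
(x₁, y₁) = (16, 1);  16² − 255·1² = 1 ✓
(16+1√255)^2 = 511 + 32√255

16 1
511 32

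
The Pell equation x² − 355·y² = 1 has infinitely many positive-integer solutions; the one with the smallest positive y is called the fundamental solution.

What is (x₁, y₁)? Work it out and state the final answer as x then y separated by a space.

√355 → a₀=18, period (1,5,3,3,1,6,1,3,3,5,1,36); ℓ=12 even so k=11
step 0: (18, 1)  from 18·(1,0) + (0,1)
…
step 2: (113, 6)  from 5·(19,1) + (18,1)
…
step 4: (1187, 63)  from 3·(358,19) + (113,6)
…
step 6: (10457, 555)  from 6·(1545,82) + (1187,63)
…
step 8: (46463, 2466)  from 3·(12002,637) + (10457,555)
step 9: (151391, 8035)  from 3·(46463,2466) + (12002,637)
step 10: (803418, 42641)  from 5·(151391,8035) + (46463,2466)
step 11: (954809, 50676)  from 1·(803418,42641) + (151391,8035)
fundamental: x₁=954809, y₁=50676  (since 911660226481 − 355·2568056976 = 1)

954809 50676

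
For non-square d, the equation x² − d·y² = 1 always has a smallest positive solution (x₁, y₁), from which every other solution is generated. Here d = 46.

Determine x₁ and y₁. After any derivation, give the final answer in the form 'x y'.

24335 3588

√46 = [6; 1,3,1,1,2,6,2,1,1,3,1,12, …], period ℓ=12 (even) → k=11
k=0  a_k=6  p_k/q_k = 6/1
…
k=4  a_k=1  p_k/q_k = 61/9
…
k=6  a_k=6  p_k/q_k = 997/147
…
k=8  a_k=1  p_k/q_k = 3147/464
k=9  a_k=1  p_k/q_k = 5297/781
k=10  a_k=3  p_k/q_k = 19038/2807
k=11  a_k=1  p_k/q_k = 24335/3588
(x₁, y₁) = (24335, 3588);  24335² − 46·3588² = 1 ✓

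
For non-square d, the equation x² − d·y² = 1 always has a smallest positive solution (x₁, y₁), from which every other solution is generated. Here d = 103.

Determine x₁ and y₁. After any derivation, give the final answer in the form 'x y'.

227528 22419

d=103: √d = [10; 6,1,2,1,1,9,1,1,2,1,6,20] (ℓ=12, even), read p_11/q_11
k=0  a_k=10  p_k/q_k = 10/1
k=1  a_k=6  p_k/q_k = 61/6
…
k=10  a_k=1  p_k/q_k = 33877/3338
k=11  a_k=6  p_k/q_k = 227528/22419
→ (227528, 22419).  Check: 227528²=51768990784, 103·22419²=51768990783, difference 1.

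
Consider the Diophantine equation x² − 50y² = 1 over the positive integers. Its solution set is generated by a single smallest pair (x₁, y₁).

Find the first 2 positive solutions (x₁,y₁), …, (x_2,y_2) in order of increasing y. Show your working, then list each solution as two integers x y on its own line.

[7; 14] for √50; ℓ=1 ⇒ convergent index 1
k=0  a_k=7  p_k/q_k = 7/1
k=1  a_k=14  p_k/q_k = 99/14
→ (99, 14).  Check: 99²=9801, 50·14²=9800, difference 1.
n=2: (99,14)∘(99,14) = (99·99+50·14·14, 99·14+14·99) = (19601,2772)

99 14
19601 2772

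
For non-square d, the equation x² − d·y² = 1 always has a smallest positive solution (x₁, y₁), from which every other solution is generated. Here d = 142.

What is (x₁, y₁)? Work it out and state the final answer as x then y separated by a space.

[11; 1,10,1,22] for √142; ℓ=4 ⇒ convergent index 3
i=0: a=11 ⇒ p=11, q=1
i=1: a=1 ⇒ p=12, q=1
i=2: a=10 ⇒ p=131, q=11
i=3: a=1 ⇒ p=143, q=12
fundamental: x₁=143, y₁=12  (since 20449 − 142·144 = 1)

143 12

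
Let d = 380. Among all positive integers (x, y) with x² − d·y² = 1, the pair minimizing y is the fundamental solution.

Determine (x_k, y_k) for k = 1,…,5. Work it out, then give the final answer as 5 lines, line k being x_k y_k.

d=380: √d = [19; 2,38] (ℓ=2, even), read p_1/q_1
k=0  a_k=19  p_k/q_k = 19/1
k=1  a_k=2  p_k/q_k = 39/2
fundamental: x₁=39, y₁=2  (since 1521 − 380·4 = 1)
(39+2√380)^2 = 3041 + 156√380
(39+2√380)^3 = 237159 + 12166√380
(39+2√380)^4 = 18495361 + 948792√380
(39+2√380)^5 = 1442400999 + 73993610√380

39 2
3041 156
237159 12166
18495361 948792
1442400999 73993610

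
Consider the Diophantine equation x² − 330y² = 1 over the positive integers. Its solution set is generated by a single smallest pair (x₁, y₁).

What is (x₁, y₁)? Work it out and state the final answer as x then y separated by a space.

109 6

d=330: √d = [18; 6,36] (ℓ=2, even), read p_1/q_1
i=0: a=18 ⇒ p=18, q=1
i=1: a=6 ⇒ p=109, q=6
→ (109, 6).  Check: 109²=11881, 330·6²=11880, difference 1.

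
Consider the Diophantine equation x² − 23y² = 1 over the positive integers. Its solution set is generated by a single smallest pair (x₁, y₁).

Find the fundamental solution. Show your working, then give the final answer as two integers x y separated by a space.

24 5

√23 = [4; 1,3,1,8, …], period ℓ=4 (even) → k=3
a_0=4:  p_0=4·1+0=4,  q_0=4·0+1=1
…
a_2=3:  p_2=3·5+4=19,  q_2=3·1+1=4
a_3=1:  p_3=1·19+5=24,  q_3=1·4+1=5
→ (24, 5).  Check: 24²=576, 23·5²=575, difference 1.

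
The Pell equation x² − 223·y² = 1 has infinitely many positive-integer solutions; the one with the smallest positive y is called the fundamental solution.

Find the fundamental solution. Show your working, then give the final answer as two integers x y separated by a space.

√223 = [14; 1,13,1,28, …], period ℓ=4 (even) → k=3
step 0: (14, 1)  from 14·(1,0) + (0,1)
step 1: (15, 1)  from 1·(14,1) + (1,0)
step 2: (209, 14)  from 13·(15,1) + (14,1)
step 3: (224, 15)  from 1·(209,14) + (15,1)
(x₁, y₁) = (224, 15);  224² − 223·15² = 1 ✓

224 15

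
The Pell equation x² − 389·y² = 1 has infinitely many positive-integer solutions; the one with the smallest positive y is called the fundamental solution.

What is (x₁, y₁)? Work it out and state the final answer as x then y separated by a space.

d=389: √d = [19; 1,2,1,1,1,1,2,1,38] (ℓ=9, odd), read p_17/q_17
step 0: (19, 1)  from 19·(1,0) + (0,1)
step 1: (20, 1)  from 1·(19,1) + (1,0)
…
step 3: (79, 4)  from 1·(59,3) + (20,1)
step 4: (138, 7)  from 1·(79,4) + (59,3)
step 5: (217, 11)  from 1·(138,7) + (79,4)
…
step 7: (927, 47)  from 2·(355,18) + (217,11)
step 8: (1282, 65)  from 1·(927,47) + (355,18)
step 9: (49643, 2517)  from 38·(1282,65) + (927,47)
…
step 11: (151493, 7681)  from 2·(50925,2582) + (49643,2517)
step 12: (202418, 10263)  from 1·(151493,7681) + (50925,2582)
step 13: (353911, 17944)  from 1·(202418,10263) + (151493,7681)
step 14: (556329, 28207)  from 1·(353911,17944) + (202418,10263)
step 15: (910240, 46151)  from 1·(556329,28207) + (353911,17944)
step 16: (2376809, 120509)  from 2·(910240,46151) + (556329,28207)
step 17: (3287049, 166660)  from 1·(2376809,120509) + (910240,46151)
(x₁, y₁) = (3287049, 166660);  3287049² − 389·166660² = 1 ✓

3287049 166660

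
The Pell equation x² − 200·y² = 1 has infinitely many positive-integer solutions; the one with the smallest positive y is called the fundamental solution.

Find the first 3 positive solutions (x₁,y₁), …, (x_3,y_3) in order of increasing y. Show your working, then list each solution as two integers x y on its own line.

99 7
19601 1386
3880899 274421

√200 = [14; 7,28, …], period ℓ=2 (even) → k=1
step 0: (14, 1)  from 14·(1,0) + (0,1)
step 1: (99, 7)  from 7·(14,1) + (1,0)
(x₁, y₁) = (99, 7);  99² − 200·7² = 1 ✓
(99+7√200)^2 = 19601 + 1386√200
(99+7√200)^3 = 3880899 + 274421√200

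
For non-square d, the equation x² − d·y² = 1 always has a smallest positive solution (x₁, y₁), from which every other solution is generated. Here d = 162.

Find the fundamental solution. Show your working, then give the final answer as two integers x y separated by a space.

19601 1540

√162 → a₀=12, period (1,2,1,2,12,2,1,2,1,24); ℓ=10 even so k=9
a_0=12:  p_0=12·1+0=12,  q_0=12·0+1=1
…
a_2=2:  p_2=2·13+12=38,  q_2=2·1+1=3
a_3=1:  p_3=1·38+13=51,  q_3=1·3+1=4
…
a_5=12:  p_5=12·140+51=1731,  q_5=12·11+4=136
…
a_7=1:  p_7=1·3602+1731=5333,  q_7=1·283+136=419
a_8=2:  p_8=2·5333+3602=14268,  q_8=2·419+283=1121
a_9=1:  p_9=1·14268+5333=19601,  q_9=1·1121+419=1540
→ (19601, 1540).  Check: 19601²=384199201, 162·1540²=384199200, difference 1.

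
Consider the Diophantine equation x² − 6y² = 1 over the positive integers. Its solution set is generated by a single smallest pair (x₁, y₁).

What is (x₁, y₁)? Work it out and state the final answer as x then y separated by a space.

5 2

√6 = [2; 2,4, …], period ℓ=2 (even) → k=1
i=0: a=2 ⇒ p=2, q=1
i=1: a=2 ⇒ p=5, q=2
fundamental: x₁=5, y₁=2  (since 25 − 6·4 = 1)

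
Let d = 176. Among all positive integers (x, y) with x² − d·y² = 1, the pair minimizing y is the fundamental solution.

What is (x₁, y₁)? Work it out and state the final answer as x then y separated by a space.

199 15

√176 → a₀=13, period (3,1,3,26); ℓ=4 even so k=3
k=0  a_k=13  p_k/q_k = 13/1
…
k=2  a_k=1  p_k/q_k = 53/4
k=3  a_k=3  p_k/q_k = 199/15
(x₁, y₁) = (199, 15);  199² − 176·15² = 1 ✓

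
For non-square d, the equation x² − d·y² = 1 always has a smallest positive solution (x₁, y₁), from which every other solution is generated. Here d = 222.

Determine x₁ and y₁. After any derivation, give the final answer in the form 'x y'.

149 10

√222 → a₀=14, period (1,8,1,28); ℓ=4 even so k=3
step 0: (14, 1)  from 14·(1,0) + (0,1)
step 1: (15, 1)  from 1·(14,1) + (1,0)
step 2: (134, 9)  from 8·(15,1) + (14,1)
step 3: (149, 10)  from 1·(134,9) + (15,1)
fundamental: x₁=149, y₁=10  (since 22201 − 222·100 = 1)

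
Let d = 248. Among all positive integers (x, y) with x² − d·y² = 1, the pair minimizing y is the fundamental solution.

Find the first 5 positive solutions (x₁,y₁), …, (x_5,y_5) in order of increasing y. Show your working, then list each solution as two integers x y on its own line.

63 4
7937 504
999999 63500
125991937 8000496
15873984063 1007998996

d=248: √d = [15; 1,2,1,30] (ℓ=4, even), read p_3/q_3
step 0: (15, 1)  from 15·(1,0) + (0,1)
step 1: (16, 1)  from 1·(15,1) + (1,0)
step 2: (47, 3)  from 2·(16,1) + (15,1)
step 3: (63, 4)  from 1·(47,3) + (16,1)
→ (63, 4).  Check: 63²=3969, 248·4²=3968, difference 1.
n=2: (63,4)∘(63,4) = (63·63+248·4·4, 63·4+4·63) = (7937,504)
n=3: (7937,504)∘(63,4) = (63·7937+248·4·504, 63·504+4·7937) = (999999,63500)
n=4: (999999,63500)∘(63,4) = (63·999999+248·4·63500, 63·63500+4·999999) = (125991937,8000496)
n=5: (125991937,8000496)∘(63,4) = (63·125991937+248·4·8000496, 63·8000496+4·125991937) = (15873984063,1007998996)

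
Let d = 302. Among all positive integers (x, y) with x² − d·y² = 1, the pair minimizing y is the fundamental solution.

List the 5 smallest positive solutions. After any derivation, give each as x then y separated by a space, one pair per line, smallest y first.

d=302: √d = [17; 2,1,1,1,4,…,1,2,34] (ℓ=16, even), read p_15/q_15
step 0: (17, 1)  from 17·(1,0) + (0,1)
step 1: (35, 2)  from 2·(17,1) + (1,0)
step 2: (52, 3)  from 1·(35,2) + (17,1)
…
step 4: (139, 8)  from 1·(87,5) + (52,3)
…
step 8: (34513, 1986)  from 16·(2068,119) + (1425,82)
step 9: (36581, 2105)  from 1·(34513,1986) + (2068,119)
…
step 13: (1042237, 59974)  from 1·(574956,33085) + (467281,26889)
step 14: (1617193, 93059)  from 1·(1042237,59974) + (574956,33085)
step 15: (4276623, 246092)  from 2·(1617193,93059) + (1042237,59974)
→ (4276623, 246092).  Check: 4276623²=18289504284129, 302·246092²=18289504284128, difference 1.
n=2: (4276623,246092)∘(4276623,246092) = (4276623·4276623+302·246092·246092, 4276623·246092+246092·4276623) = (36579008568257,2104885414632)
n=3: (36579008568257,2104885414632)∘(4276623,246092) = (4276623·36579008568257+302·246092·2104885414632, 4276623·2104885414632+246092·36579008568257) = (312869258720405635599,18003602753159249380)
n=4: (312869258720405635599,18003602753159249380)∘(4276623,246092) = (4276623·312869258720405635599+302·246092·18003602753159249380, 4276623·18003602753159249380+246092·312869258720405635599) = (2676047735673238042056036097,153989243234046232237072848)
n=5: (2676047735673238042056036097,153989243234046232237072848)∘(4276623,246092) = (4276623·2676047735673238042056036097+302·246092·153989243234046232237072848, 4276623·153989243234046232237072848+246092·2676047735673238042056036097) = (22888894590955867721004902116885263,1317107878734614996094061229615228)

4276623 246092
36579008568257 2104885414632
312869258720405635599 18003602753159249380
2676047735673238042056036097 153989243234046232237072848
22888894590955867721004902116885263 1317107878734614996094061229615228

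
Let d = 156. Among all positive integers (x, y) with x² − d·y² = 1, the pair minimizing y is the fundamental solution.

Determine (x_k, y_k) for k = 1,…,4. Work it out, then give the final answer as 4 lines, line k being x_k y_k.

25 2
1249 100
62425 4998
3120001 249800

√156 = [12; 2,24, …], period ℓ=2 (even) → k=1
step 0: (12, 1)  from 12·(1,0) + (0,1)
step 1: (25, 2)  from 2·(12,1) + (1,0)
fundamental: x₁=25, y₁=2  (since 625 − 156·4 = 1)
n=2: (25,2)∘(25,2) = (25·25+156·2·2, 25·2+2·25) = (1249,100)
n=3: (1249,100)∘(25,2) = (25·1249+156·2·100, 25·100+2·1249) = (62425,4998)
n=4: (62425,4998)∘(25,2) = (25·62425+156·2·4998, 25·4998+2·62425) = (3120001,249800)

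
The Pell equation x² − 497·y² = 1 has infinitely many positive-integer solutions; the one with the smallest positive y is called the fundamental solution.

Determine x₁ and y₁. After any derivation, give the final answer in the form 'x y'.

√497 = [22; 3,2,2,5,6,5,2,2,3,44, …], period ℓ=10 (even) → k=9
i=0: a=22 ⇒ p=22, q=1
…
i=2: a=2 ⇒ p=156, q=7
i=3: a=2 ⇒ p=379, q=17
i=4: a=5 ⇒ p=2051, q=92
i=5: a=6 ⇒ p=12685, q=569
i=6: a=5 ⇒ p=65476, q=2937
i=7: a=2 ⇒ p=143637, q=6443
i=8: a=2 ⇒ p=352750, q=15823
i=9: a=3 ⇒ p=1201887, q=53912
(x₁, y₁) = (1201887, 53912);  1201887² − 497·53912² = 1 ✓

1201887 53912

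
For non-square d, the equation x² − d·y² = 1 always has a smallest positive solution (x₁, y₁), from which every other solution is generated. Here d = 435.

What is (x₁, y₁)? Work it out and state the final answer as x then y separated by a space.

146 7

[20; 1,5,1,40] for √435; ℓ=4 ⇒ convergent index 3
k=0  a_k=20  p_k/q_k = 20/1
…
k=2  a_k=5  p_k/q_k = 125/6
k=3  a_k=1  p_k/q_k = 146/7
fundamental: x₁=146, y₁=7  (since 21316 − 435·49 = 1)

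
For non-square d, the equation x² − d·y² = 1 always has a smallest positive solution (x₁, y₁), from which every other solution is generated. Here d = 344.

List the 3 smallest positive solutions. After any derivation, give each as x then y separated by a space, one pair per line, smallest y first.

√344 = [18; 1,1,4,1,3,1,4,1,1,36, …], period ℓ=10 (even) → k=9
i=0: a=18 ⇒ p=18, q=1
i=1: a=1 ⇒ p=19, q=1
i=2: a=1 ⇒ p=37, q=2
i=3: a=4 ⇒ p=167, q=9
i=4: a=1 ⇒ p=204, q=11
i=5: a=3 ⇒ p=779, q=42
i=6: a=1 ⇒ p=983, q=53
i=7: a=4 ⇒ p=4711, q=254
i=8: a=1 ⇒ p=5694, q=307
i=9: a=1 ⇒ p=10405, q=561
→ (10405, 561).  Check: 10405²=108264025, 344·561²=108264024, difference 1.
n=2: (10405,561)∘(10405,561) = (10405·10405+344·561·561, 10405·561+561·10405) = (216528049,11674410)
n=3: (216528049,11674410)∘(10405,561) = (10405·216528049+344·561·11674410, 10405·11674410+561·216528049) = (4505948689285,242944471539)

10405 561
216528049 11674410
4505948689285 242944471539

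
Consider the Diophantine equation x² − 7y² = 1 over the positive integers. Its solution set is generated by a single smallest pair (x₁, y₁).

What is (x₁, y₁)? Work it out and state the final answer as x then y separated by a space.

[2; 1,1,1,4] for √7; ℓ=4 ⇒ convergent index 3
a_0=2:  p_0=2·1+0=2,  q_0=2·0+1=1
a_1=1:  p_1=1·2+1=3,  q_1=1·1+0=1
a_2=1:  p_2=1·3+2=5,  q_2=1·1+1=2
a_3=1:  p_3=1·5+3=8,  q_3=1·2+1=3
fundamental: x₁=8, y₁=3  (since 64 − 7·9 = 1)

8 3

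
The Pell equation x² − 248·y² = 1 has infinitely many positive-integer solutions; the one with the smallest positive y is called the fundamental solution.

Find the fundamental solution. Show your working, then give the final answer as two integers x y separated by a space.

√248 = [15; 1,2,1,30, …], period ℓ=4 (even) → k=3
step 0: (15, 1)  from 15·(1,0) + (0,1)
step 1: (16, 1)  from 1·(15,1) + (1,0)
step 2: (47, 3)  from 2·(16,1) + (15,1)
step 3: (63, 4)  from 1·(47,3) + (16,1)
(x₁, y₁) = (63, 4);  63² − 248·4² = 1 ✓

63 4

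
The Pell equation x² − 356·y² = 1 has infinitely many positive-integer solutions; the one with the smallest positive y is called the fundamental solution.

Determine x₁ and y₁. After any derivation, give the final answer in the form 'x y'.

[18; 1,6,1,1,2,…,6,1,36] for √356; ℓ=14 ⇒ convergent index 13
step 0: (18, 1)  from 18·(1,0) + (0,1)
step 1: (19, 1)  from 1·(18,1) + (1,0)
step 2: (132, 7)  from 6·(19,1) + (18,1)
step 3: (151, 8)  from 1·(132,7) + (19,1)
step 4: (283, 15)  from 1·(151,8) + (132,7)
…
step 6: (1000, 53)  from 1·(717,38) + (283,15)
step 7: (8717, 462)  from 8·(1000,53) + (717,38)
…
step 12: (433982, 23001)  from 6·(66019,3499) + (37868,2007)
step 13: (500001, 26500)  from 1·(433982,23001) + (66019,3499)
fundamental: x₁=500001, y₁=26500  (since 250001000001 − 356·702250000 = 1)

500001 26500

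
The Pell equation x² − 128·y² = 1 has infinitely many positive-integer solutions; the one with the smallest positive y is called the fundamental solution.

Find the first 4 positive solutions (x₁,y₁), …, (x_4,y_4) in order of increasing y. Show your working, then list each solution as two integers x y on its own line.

577 51
665857 58854
768398401 67917465
886731088897 78376695756

√128 = [11; 3,5,3,22, …], period ℓ=4 (even) → k=3
k=0  a_k=11  p_k/q_k = 11/1
k=1  a_k=3  p_k/q_k = 34/3
k=2  a_k=5  p_k/q_k = 181/16
k=3  a_k=3  p_k/q_k = 577/51
fundamental: x₁=577, y₁=51  (since 332929 − 128·2601 = 1)
(577+51√128)^2 = 665857 + 58854√128
(577+51√128)^3 = 768398401 + 67917465√128
(577+51√128)^4 = 886731088897 + 78376695756√128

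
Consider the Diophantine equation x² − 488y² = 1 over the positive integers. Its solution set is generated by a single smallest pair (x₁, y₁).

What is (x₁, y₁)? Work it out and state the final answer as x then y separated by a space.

243 11

√488 = [22; 11,44, …], period ℓ=2 (even) → k=1
k=0  a_k=22  p_k/q_k = 22/1
k=1  a_k=11  p_k/q_k = 243/11
fundamental: x₁=243, y₁=11  (since 59049 − 488·121 = 1)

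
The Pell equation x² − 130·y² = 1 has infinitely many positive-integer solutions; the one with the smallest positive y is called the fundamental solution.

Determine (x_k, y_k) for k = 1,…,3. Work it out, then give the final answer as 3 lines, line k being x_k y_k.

[11; 2,2,22] for √130; ℓ=3 ⇒ convergent index 5
i=0: a=11 ⇒ p=11, q=1
i=1: a=2 ⇒ p=23, q=2
…
i=4: a=2 ⇒ p=2611, q=229
i=5: a=2 ⇒ p=6499, q=570
fundamental: x₁=6499, y₁=570  (since 42237001 − 130·324900 = 1)
k=2:  x_2 = 6499·6499+130·570·570 = 84474001,  y_2 = 6499·570+570·6499 = 7408860
k=3:  x_3 = 6499·84474001+130·570·7408860 = 1097993058499,  y_3 = 6499·7408860+570·84474001 = 96300361710

6499 570
84474001 7408860
1097993058499 96300361710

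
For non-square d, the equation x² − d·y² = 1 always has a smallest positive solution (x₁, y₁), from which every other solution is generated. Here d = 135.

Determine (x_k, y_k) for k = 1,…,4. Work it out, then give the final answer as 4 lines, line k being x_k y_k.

244 21
119071 10248
58106404 5001003
28355806081 2440479216

[11; 1,1,1,1,1,1,1,22] for √135; ℓ=8 ⇒ convergent index 7
step 0: (11, 1)  from 11·(1,0) + (0,1)
step 1: (12, 1)  from 1·(11,1) + (1,0)
step 2: (23, 2)  from 1·(12,1) + (11,1)
step 3: (35, 3)  from 1·(23,2) + (12,1)
step 4: (58, 5)  from 1·(35,3) + (23,2)
step 5: (93, 8)  from 1·(58,5) + (35,3)
step 6: (151, 13)  from 1·(93,8) + (58,5)
step 7: (244, 21)  from 1·(151,13) + (93,8)
fundamental: x₁=244, y₁=21  (since 59536 − 135·441 = 1)
n=2: (244,21)∘(244,21) = (244·244+135·21·21, 244·21+21·244) = (119071,10248)
n=3: (119071,10248)∘(244,21) = (244·119071+135·21·10248, 244·10248+21·119071) = (58106404,5001003)
n=4: (58106404,5001003)∘(244,21) = (244·58106404+135·21·5001003, 244·5001003+21·58106404) = (28355806081,2440479216)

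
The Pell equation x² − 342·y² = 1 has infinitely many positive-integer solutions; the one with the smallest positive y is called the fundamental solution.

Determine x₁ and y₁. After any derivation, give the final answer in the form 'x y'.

√342 = [18; 2,36, …], period ℓ=2 (even) → k=1
k=0  a_k=18  p_k/q_k = 18/1
k=1  a_k=2  p_k/q_k = 37/2
→ (37, 2).  Check: 37²=1369, 342·2²=1368, difference 1.

37 2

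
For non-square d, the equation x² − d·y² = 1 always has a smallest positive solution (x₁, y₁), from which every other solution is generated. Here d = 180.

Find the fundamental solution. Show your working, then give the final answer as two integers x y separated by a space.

√180 → a₀=13, period (2,2,2,26); ℓ=4 even so k=3
k=0  a_k=13  p_k/q_k = 13/1
…
k=2  a_k=2  p_k/q_k = 67/5
k=3  a_k=2  p_k/q_k = 161/12
fundamental: x₁=161, y₁=12  (since 25921 − 180·144 = 1)

161 12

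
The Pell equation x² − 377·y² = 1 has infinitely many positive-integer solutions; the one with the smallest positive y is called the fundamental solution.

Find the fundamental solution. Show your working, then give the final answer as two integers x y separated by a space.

[19; 2,2,2,38] for √377; ℓ=4 ⇒ convergent index 3
a_0=19:  p_0=19·1+0=19,  q_0=19·0+1=1
a_1=2:  p_1=2·19+1=39,  q_1=2·1+0=2
a_2=2:  p_2=2·39+19=97,  q_2=2·2+1=5
a_3=2:  p_3=2·97+39=233,  q_3=2·5+2=12
→ (233, 12).  Check: 233²=54289, 377·12²=54288, difference 1.

233 12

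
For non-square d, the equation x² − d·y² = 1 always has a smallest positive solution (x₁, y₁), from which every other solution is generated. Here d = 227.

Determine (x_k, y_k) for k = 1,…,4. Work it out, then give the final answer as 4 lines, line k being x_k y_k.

√227 = [15; 15,30, …], period ℓ=2 (even) → k=1
k=0  a_k=15  p_k/q_k = 15/1
k=1  a_k=15  p_k/q_k = 226/15
(x₁, y₁) = (226, 15);  226² − 227·15² = 1 ✓
n=2: (226,15)∘(226,15) = (226·226+227·15·15, 226·15+15·226) = (102151,6780)
n=3: (102151,6780)∘(226,15) = (226·102151+227·15·6780, 226·6780+15·102151) = (46172026,3064545)
n=4: (46172026,3064545)∘(226,15) = (226·46172026+227·15·3064545, 226·3064545+15·46172026) = (20869653601,1385167560)

226 15
102151 6780
46172026 3064545
20869653601 1385167560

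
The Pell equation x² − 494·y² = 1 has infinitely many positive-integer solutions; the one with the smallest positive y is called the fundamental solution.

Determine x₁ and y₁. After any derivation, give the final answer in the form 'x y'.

73035 3286

√494 = [22; 4,2,2,1,2,1,2,2,4,44, …], period ℓ=10 (even) → k=9
k=0  a_k=22  p_k/q_k = 22/1
…
k=2  a_k=2  p_k/q_k = 200/9
k=3  a_k=2  p_k/q_k = 489/22
…
k=5  a_k=2  p_k/q_k = 1867/84
…
k=8  a_k=2  p_k/q_k = 16514/743
k=9  a_k=4  p_k/q_k = 73035/3286
(x₁, y₁) = (73035, 3286);  73035² − 494·3286² = 1 ✓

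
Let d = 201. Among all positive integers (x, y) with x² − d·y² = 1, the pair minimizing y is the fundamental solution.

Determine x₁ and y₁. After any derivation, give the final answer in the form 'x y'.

515095 36332

√201 = [14; 5,1,1,1,2,…,1,5,28, …], period ℓ=14 (even) → k=13
a_0=14:  p_0=14·1+0=14,  q_0=14·0+1=1
a_1=5:  p_1=5·14+1=71,  q_1=5·1+0=5
a_2=1:  p_2=1·71+14=85,  q_2=1·5+1=6
…
a_9=2:  p_9=2·8549+7670=24768,  q_9=2·603+541=1747
…
a_12=1:  p_12=1·58085+33317=91402,  q_12=1·4097+2350=6447
a_13=5:  p_13=5·91402+58085=515095,  q_13=5·6447+4097=36332
(x₁, y₁) = (515095, 36332);  515095² − 201·36332² = 1 ✓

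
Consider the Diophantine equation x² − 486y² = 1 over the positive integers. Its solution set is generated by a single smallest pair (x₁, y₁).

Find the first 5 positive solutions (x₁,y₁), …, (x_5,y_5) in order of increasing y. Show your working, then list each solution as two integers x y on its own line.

485 22
470449 21340
456335045 20699778
442644523201 20078763320
429364731169925 19476379720622

√486 → a₀=22, period (22,44); ℓ=2 even so k=1
k=0  a_k=22  p_k/q_k = 22/1
k=1  a_k=22  p_k/q_k = 485/22
fundamental: x₁=485, y₁=22  (since 235225 − 486·484 = 1)
(x_2, y_2) = (485·485 + 486·22·22, 485·22 + 22·485) = (470449, 21340)
(x_3, y_3) = (485·470449 + 486·22·21340, 485·21340 + 22·470449) = (456335045, 20699778)
(x_4, y_4) = (485·456335045 + 486·22·20699778, 485·20699778 + 22·456335045) = (442644523201, 20078763320)
(x_5, y_5) = (485·442644523201 + 486·22·20078763320, 485·20078763320 + 22·442644523201) = (429364731169925, 19476379720622)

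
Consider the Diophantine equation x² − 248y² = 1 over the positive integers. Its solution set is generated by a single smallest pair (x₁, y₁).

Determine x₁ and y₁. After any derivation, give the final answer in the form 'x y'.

[15; 1,2,1,30] for √248; ℓ=4 ⇒ convergent index 3
step 0: (15, 1)  from 15·(1,0) + (0,1)
step 1: (16, 1)  from 1·(15,1) + (1,0)
step 2: (47, 3)  from 2·(16,1) + (15,1)
step 3: (63, 4)  from 1·(47,3) + (16,1)
(x₁, y₁) = (63, 4);  63² − 248·4² = 1 ✓

63 4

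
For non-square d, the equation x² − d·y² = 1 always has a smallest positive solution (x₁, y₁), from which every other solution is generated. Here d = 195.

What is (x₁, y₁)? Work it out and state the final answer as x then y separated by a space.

d=195: √d = [13; 1,26] (ℓ=2, even), read p_1/q_1
a_0=13:  p_0=13·1+0=13,  q_0=13·0+1=1
a_1=1:  p_1=1·13+1=14,  q_1=1·1+0=1
(x₁, y₁) = (14, 1);  14² − 195·1² = 1 ✓

14 1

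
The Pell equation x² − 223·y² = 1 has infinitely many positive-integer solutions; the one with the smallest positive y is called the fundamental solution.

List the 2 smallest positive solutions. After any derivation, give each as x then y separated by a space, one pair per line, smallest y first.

√223 → a₀=14, period (1,13,1,28); ℓ=4 even so k=3
k=0  a_k=14  p_k/q_k = 14/1
…
k=2  a_k=13  p_k/q_k = 209/14
k=3  a_k=1  p_k/q_k = 224/15
fundamental: x₁=224, y₁=15  (since 50176 − 223·225 = 1)
(224+15√223)^2 = 100351 + 6720√223

224 15
100351 6720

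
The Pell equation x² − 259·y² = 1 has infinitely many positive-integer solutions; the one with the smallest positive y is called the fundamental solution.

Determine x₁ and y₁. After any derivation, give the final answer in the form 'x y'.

[16; 10,1,2,3,4,3,2,1,10,32] for √259; ℓ=10 ⇒ convergent index 9
i=0: a=16 ⇒ p=16, q=1
i=1: a=10 ⇒ p=161, q=10
i=2: a=1 ⇒ p=177, q=11
i=3: a=2 ⇒ p=515, q=32
i=4: a=3 ⇒ p=1722, q=107
i=5: a=4 ⇒ p=7403, q=460
i=6: a=3 ⇒ p=23931, q=1487
…
i=8: a=1 ⇒ p=79196, q=4921
i=9: a=10 ⇒ p=847225, q=52644
(x₁, y₁) = (847225, 52644);  847225² − 259·52644² = 1 ✓

847225 52644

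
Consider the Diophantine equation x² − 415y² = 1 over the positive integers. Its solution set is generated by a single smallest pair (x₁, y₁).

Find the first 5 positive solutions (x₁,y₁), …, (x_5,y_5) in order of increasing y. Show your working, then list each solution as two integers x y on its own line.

d=415: √d = [20; 2,1,2,4,6,…,1,2,40] (ℓ=16, even), read p_15/q_15
i=0: a=20 ⇒ p=20, q=1
i=1: a=2 ⇒ p=41, q=2
…
i=3: a=2 ⇒ p=163, q=8
…
i=6: a=1 ⇒ p=5154, q=253
i=7: a=1 ⇒ p=9595, q=471
i=8: a=3 ⇒ p=33939, q=1666
i=9: a=1 ⇒ p=43534, q=2137
i=10: a=1 ⇒ p=77473, q=3803
i=11: a=6 ⇒ p=508372, q=24955
i=12: a=4 ⇒ p=2110961, q=103623
i=13: a=2 ⇒ p=4730294, q=232201
i=14: a=1 ⇒ p=6841255, q=335824
i=15: a=2 ⇒ p=18412804, q=903849
fundamental: x₁=18412804, y₁=903849  (since 339031351142416 − 415·816943014801 = 1)
(18412804+903849√415)^2 = 678062702284831 + 33284788965192√415
(18412804+903849√415)^3 = 24970071273761872339444 + 1225732590794885332887√415
(18412804+903849√415)^4 = 919538056459614718055705397121 + 45138347901436822389057205104√415
(18412804+903849√415)^5 = 33862548008263614468078655355989935124 + 1662247105585933832332453329850170345√415

18412804 903849
678062702284831 33284788965192
24970071273761872339444 1225732590794885332887
919538056459614718055705397121 45138347901436822389057205104
33862548008263614468078655355989935124 1662247105585933832332453329850170345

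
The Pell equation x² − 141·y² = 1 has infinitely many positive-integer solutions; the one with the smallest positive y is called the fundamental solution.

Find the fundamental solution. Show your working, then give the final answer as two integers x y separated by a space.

95 8

√141 → a₀=11, period (1,6,1,22); ℓ=4 even so k=3
k=0  a_k=11  p_k/q_k = 11/1
…
k=2  a_k=6  p_k/q_k = 83/7
k=3  a_k=1  p_k/q_k = 95/8
fundamental: x₁=95, y₁=8  (since 9025 − 141·64 = 1)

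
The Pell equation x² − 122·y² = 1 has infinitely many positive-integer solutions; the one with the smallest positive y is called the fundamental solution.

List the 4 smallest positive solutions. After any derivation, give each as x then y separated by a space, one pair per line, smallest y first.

243 22
118097 10692
57394899 5196290
27893802817 2525386248

√122 = [11; 22, …], period ℓ=1 (odd) → k=1
a_0=11:  p_0=11·1+0=11,  q_0=11·0+1=1
a_1=22:  p_1=22·11+1=243,  q_1=22·1+0=22
(x₁, y₁) = (243, 22);  243² − 122·22² = 1 ✓
(x_2, y_2) = (243·243 + 122·22·22, 243·22 + 22·243) = (118097, 10692)
(x_3, y_3) = (243·118097 + 122·22·10692, 243·10692 + 22·118097) = (57394899, 5196290)
(x_4, y_4) = (243·57394899 + 122·22·5196290, 243·5196290 + 22·57394899) = (27893802817, 2525386248)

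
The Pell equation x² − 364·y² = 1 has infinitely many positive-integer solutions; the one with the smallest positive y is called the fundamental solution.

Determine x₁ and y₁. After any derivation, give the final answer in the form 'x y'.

4954951 259710

√364 = [19; 12,1,2,3,1,8,1,3,2,1,12,38, …], period ℓ=12 (even) → k=11
k=0  a_k=19  p_k/q_k = 19/1
…
k=2  a_k=1  p_k/q_k = 248/13
k=3  a_k=2  p_k/q_k = 725/38
…
k=5  a_k=1  p_k/q_k = 3148/165
…
k=8  a_k=3  p_k/q_k = 119872/6283
…
k=10  a_k=1  p_k/q_k = 390371/20461
k=11  a_k=12  p_k/q_k = 4954951/259710
fundamental: x₁=4954951, y₁=259710  (since 24551539412401 − 364·67449284100 = 1)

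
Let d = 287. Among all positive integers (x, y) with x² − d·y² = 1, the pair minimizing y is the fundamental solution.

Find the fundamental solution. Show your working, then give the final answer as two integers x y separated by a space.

288 17

[16; 1,15,1,32] for √287; ℓ=4 ⇒ convergent index 3
step 0: (16, 1)  from 16·(1,0) + (0,1)
…
step 2: (271, 16)  from 15·(17,1) + (16,1)
step 3: (288, 17)  from 1·(271,16) + (17,1)
(x₁, y₁) = (288, 17);  288² − 287·17² = 1 ✓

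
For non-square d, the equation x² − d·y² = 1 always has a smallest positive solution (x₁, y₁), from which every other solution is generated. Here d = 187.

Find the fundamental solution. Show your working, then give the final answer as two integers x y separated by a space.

√187 = [13; 1,2,13,2,1,26, …], period ℓ=6 (even) → k=5
a_0=13:  p_0=13·1+0=13,  q_0=13·0+1=1
…
a_3=13:  p_3=13·41+14=547,  q_3=13·3+1=40
a_4=2:  p_4=2·547+41=1135,  q_4=2·40+3=83
a_5=1:  p_5=1·1135+547=1682,  q_5=1·83+40=123
→ (1682, 123).  Check: 1682²=2829124, 187·123²=2829123, difference 1.

1682 123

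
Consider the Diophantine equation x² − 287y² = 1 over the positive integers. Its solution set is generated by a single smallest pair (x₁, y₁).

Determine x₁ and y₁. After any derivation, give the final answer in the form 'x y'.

√287 = [16; 1,15,1,32, …], period ℓ=4 (even) → k=3
k=0  a_k=16  p_k/q_k = 16/1
k=1  a_k=1  p_k/q_k = 17/1
k=2  a_k=15  p_k/q_k = 271/16
k=3  a_k=1  p_k/q_k = 288/17
→ (288, 17).  Check: 288²=82944, 287·17²=82943, difference 1.

288 17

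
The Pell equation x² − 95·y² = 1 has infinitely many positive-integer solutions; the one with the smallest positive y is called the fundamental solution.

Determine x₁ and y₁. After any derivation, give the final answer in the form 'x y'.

√95 → a₀=9, period (1,2,1,18); ℓ=4 even so k=3
step 0: (9, 1)  from 9·(1,0) + (0,1)
…
step 2: (29, 3)  from 2·(10,1) + (9,1)
step 3: (39, 4)  from 1·(29,3) + (10,1)
→ (39, 4).  Check: 39²=1521, 95·4²=1520, difference 1.

39 4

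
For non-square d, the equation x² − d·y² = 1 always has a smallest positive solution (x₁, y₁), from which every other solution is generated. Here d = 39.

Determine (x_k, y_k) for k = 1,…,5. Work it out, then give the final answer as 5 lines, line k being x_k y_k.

25 4
1249 200
62425 9996
3120001 499600
155937625 24970004

√39 → a₀=6, period (4,12); ℓ=2 even so k=1
step 0: (6, 1)  from 6·(1,0) + (0,1)
step 1: (25, 4)  from 4·(6,1) + (1,0)
fundamental: x₁=25, y₁=4  (since 625 − 39·16 = 1)
k=2:  x_2 = 25·25+39·4·4 = 1249,  y_2 = 25·4+4·25 = 200
k=3:  x_3 = 25·1249+39·4·200 = 62425,  y_3 = 25·200+4·1249 = 9996
k=4:  x_4 = 25·62425+39·4·9996 = 3120001,  y_4 = 25·9996+4·62425 = 499600
k=5:  x_5 = 25·3120001+39·4·499600 = 155937625,  y_5 = 25·499600+4·3120001 = 24970004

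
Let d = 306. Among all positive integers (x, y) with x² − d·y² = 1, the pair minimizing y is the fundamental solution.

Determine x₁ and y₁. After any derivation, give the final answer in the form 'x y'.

35 2

[17; 2,34] for √306; ℓ=2 ⇒ convergent index 1
a_0=17:  p_0=17·1+0=17,  q_0=17·0+1=1
a_1=2:  p_1=2·17+1=35,  q_1=2·1+0=2
(x₁, y₁) = (35, 2);  35² − 306·2² = 1 ✓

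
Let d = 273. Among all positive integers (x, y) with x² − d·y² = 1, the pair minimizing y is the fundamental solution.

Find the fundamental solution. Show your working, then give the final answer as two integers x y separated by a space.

√273 → a₀=16, period (1,1,10,1,1,32); ℓ=6 even so k=5
i=0: a=16 ⇒ p=16, q=1
…
i=2: a=1 ⇒ p=33, q=2
…
i=4: a=1 ⇒ p=380, q=23
i=5: a=1 ⇒ p=727, q=44
→ (727, 44).  Check: 727²=528529, 273·44²=528528, difference 1.

727 44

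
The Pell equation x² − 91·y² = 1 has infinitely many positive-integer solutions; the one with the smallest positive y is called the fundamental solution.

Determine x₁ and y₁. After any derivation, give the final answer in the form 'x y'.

√91 = [9; 1,1,5,1,5,1,1,18, …], period ℓ=8 (even) → k=7
k=0  a_k=9  p_k/q_k = 9/1
k=1  a_k=1  p_k/q_k = 10/1
k=2  a_k=1  p_k/q_k = 19/2
k=3  a_k=5  p_k/q_k = 105/11
…
k=6  a_k=1  p_k/q_k = 849/89
k=7  a_k=1  p_k/q_k = 1574/165
→ (1574, 165).  Check: 1574²=2477476, 91·165²=2477475, difference 1.

1574 165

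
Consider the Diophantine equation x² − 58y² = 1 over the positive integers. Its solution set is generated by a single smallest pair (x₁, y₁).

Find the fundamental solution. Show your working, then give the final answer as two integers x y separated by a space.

[7; 1,1,1,1,1,1,14] for √58; ℓ=7 ⇒ convergent index 13
step 0: (7, 1)  from 7·(1,0) + (0,1)
step 1: (8, 1)  from 1·(7,1) + (1,0)
…
step 3: (23, 3)  from 1·(15,2) + (8,1)
step 4: (38, 5)  from 1·(23,3) + (15,2)
step 5: (61, 8)  from 1·(38,5) + (23,3)
…
step 7: (1447, 190)  from 14·(99,13) + (61,8)
…
step 9: (2993, 393)  from 1·(1546,203) + (1447,190)
step 10: (4539, 596)  from 1·(2993,393) + (1546,203)
…
step 12: (12071, 1585)  from 1·(7532,989) + (4539,596)
step 13: (19603, 2574)  from 1·(12071,1585) + (7532,989)
fundamental: x₁=19603, y₁=2574  (since 384277609 − 58·6625476 = 1)

19603 2574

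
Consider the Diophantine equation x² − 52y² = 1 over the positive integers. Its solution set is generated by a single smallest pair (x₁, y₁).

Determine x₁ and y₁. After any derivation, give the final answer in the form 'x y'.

d=52: √d = [7; 4,1,2,1,4,14] (ℓ=6, even), read p_5/q_5
a_0=7:  p_0=7·1+0=7,  q_0=7·0+1=1
…
a_3=2:  p_3=2·36+29=101,  q_3=2·5+4=14
a_4=1:  p_4=1·101+36=137,  q_4=1·14+5=19
a_5=4:  p_5=4·137+101=649,  q_5=4·19+14=90
(x₁, y₁) = (649, 90);  649² − 52·90² = 1 ✓

649 90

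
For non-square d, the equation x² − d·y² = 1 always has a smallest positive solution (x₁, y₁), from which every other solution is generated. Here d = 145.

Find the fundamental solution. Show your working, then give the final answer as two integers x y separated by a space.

√145 = [12; 24, …], period ℓ=1 (odd) → k=1
i=0: a=12 ⇒ p=12, q=1
i=1: a=24 ⇒ p=289, q=24
(x₁, y₁) = (289, 24);  289² − 145·24² = 1 ✓

289 24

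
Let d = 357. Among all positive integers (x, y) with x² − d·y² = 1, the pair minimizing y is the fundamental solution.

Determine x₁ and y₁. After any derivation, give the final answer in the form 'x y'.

3401 180

[18; 1,8,2,8,1,36] for √357; ℓ=6 ⇒ convergent index 5
i=0: a=18 ⇒ p=18, q=1
i=1: a=1 ⇒ p=19, q=1
i=2: a=8 ⇒ p=170, q=9
…
i=4: a=8 ⇒ p=3042, q=161
i=5: a=1 ⇒ p=3401, q=180
(x₁, y₁) = (3401, 180);  3401² − 357·180² = 1 ✓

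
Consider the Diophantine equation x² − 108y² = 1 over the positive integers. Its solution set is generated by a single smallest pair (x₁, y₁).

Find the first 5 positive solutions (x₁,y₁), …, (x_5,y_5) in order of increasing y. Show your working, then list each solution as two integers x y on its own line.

[10; 2,1,1,4,1,1,2,20] for √108; ℓ=8 ⇒ convergent index 7
a_0=10:  p_0=10·1+0=10,  q_0=10·0+1=1
…
a_3=1:  p_3=1·31+21=52,  q_3=1·3+2=5
a_4=4:  p_4=4·52+31=239,  q_4=4·5+3=23
a_5=1:  p_5=1·239+52=291,  q_5=1·23+5=28
a_6=1:  p_6=1·291+239=530,  q_6=1·28+23=51
a_7=2:  p_7=2·530+291=1351,  q_7=2·51+28=130
→ (1351, 130).  Check: 1351²=1825201, 108·130²=1825200, difference 1.
(x_2, y_2) = (1351·1351 + 108·130·130, 1351·130 + 130·1351) = (3650401, 351260)
(x_3, y_3) = (1351·3650401 + 108·130·351260, 1351·351260 + 130·3650401) = (9863382151, 949104390)
(x_4, y_4) = (1351·9863382151 + 108·130·949104390, 1351·949104390 + 130·9863382151) = (26650854921601, 2564479710520)
(x_5, y_5) = (1351·26650854921601 + 108·130·2564479710520, 1351·2564479710520 + 130·26650854921601) = (72010600134783751, 6929223228720650)

1351 130
3650401 351260
9863382151 949104390
26650854921601 2564479710520
72010600134783751 6929223228720650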